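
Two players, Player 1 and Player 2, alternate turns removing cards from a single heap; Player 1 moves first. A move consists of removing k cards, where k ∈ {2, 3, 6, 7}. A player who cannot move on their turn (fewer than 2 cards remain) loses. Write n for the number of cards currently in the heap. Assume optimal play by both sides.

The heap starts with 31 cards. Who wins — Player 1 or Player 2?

Player 1 wins.

Work bottom-up. With no move the player to move loses. Otherwise the position is W if at least one move leads to an L position for the opponent, and L if every move leads to a W.
n=0: no move → L
n=1: no move → L
n=2: W (go to 0, an L position)
n=3: W (go to 1, an L position)
n=4: W (go to 1, an L position)
n=5: L (options 3(W), 2(W) are all W)
n=6: W (go to 0, an L position)
n=7: W (go to 5, an L position)
n=8: W (go to 5, an L position)
n=9: L (options 7(W), 6(W), 3(W), 2(W) are all W)
n=10: L (options 8(W), 7(W), 4(W), 3(W) are all W)
n=11: W (go to 9, an L position)
n=12: W (go to 10, an L position)
n=13: W (go to 10, an L position)
n=14: L (options 12(W), 11(W), 8(W), 7(W) are all W)
n=15: W (go to 9, an L position)
n=16: W (go to 14, an L position)
n=17: W (go to 14, an L position)
n=18: L (options 16(W), 15(W), 12(W), 11(W) are all W)
n=19: L (options 17(W), 16(W), 13(W), 12(W) are all W)
n=20: W (go to 18, an L position)
n=21: W (go to 19, an L position)
n=22: W (go to 19, an L position)
n=23: L (options 21(W), 20(W), 17(W), 16(W) are all W)
n=24: W (go to 18, an L position)
n=25: W (go to 23, an L position)
n=26: W (go to 23, an L position)
n=27: L (options 25(W), 24(W), 21(W), 20(W) are all W)
n=28: L (options 26(W), 25(W), 22(W), 21(W) are all W)
n=29: W (go to 27, an L position)
n=30: W (go to 28, an L position)
n=31: W (go to 28, an L position)
From 31 Player 1 can remove 3, leaving 28, reaching an L position.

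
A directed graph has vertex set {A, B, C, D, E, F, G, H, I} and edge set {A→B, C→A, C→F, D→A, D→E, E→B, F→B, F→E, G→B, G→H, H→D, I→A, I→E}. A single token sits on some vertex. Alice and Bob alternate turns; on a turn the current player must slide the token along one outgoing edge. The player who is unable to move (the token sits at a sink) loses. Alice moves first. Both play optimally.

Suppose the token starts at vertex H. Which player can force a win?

Alice wins.

Build the W/L table. Terminal = L. A non-terminal position is W if it has a move to some L; otherwise it is L.
Every edge goes from a vertex to one that appears earlier in the order B, E, A, F, C, I, D, H, G, so processing vertices in that order labels each vertex after all of its successors.
B: no outgoing edge → L
E: can move to B, which is L ⇒ W
A: can move to B, which is L ⇒ W
F: can move to B, which is L ⇒ W
C: moves to F(W), A(W); every one is W ⇒ L
I: moves to A(W), E(W); every one is W ⇒ L
D: moves to A(W), E(W); every one is W ⇒ L
H: can move to D, which is L ⇒ W
G: can move to B, which is L ⇒ W
The starting position H is W: Alice should move to D, handing over an L position.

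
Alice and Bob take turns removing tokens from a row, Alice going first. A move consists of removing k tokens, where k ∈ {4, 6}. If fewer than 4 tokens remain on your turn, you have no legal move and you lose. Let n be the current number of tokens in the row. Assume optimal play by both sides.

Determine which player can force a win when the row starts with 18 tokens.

Alice wins.

Positions with no move are L. A position that does have a move is losing for the player to move precisely when every available move leads to a winning position for the opponent. Fill in the labels:
n=0: no move → L
n=1: no move → L
n=2: no move → L
n=3: no move → L
n=4: reaches L-position 0 → W
n=5: reaches L-position 1 → W
n=6: reaches L-position 2 → W
n=7: reaches L-position 3 → W
n=8: reaches L-position 2 → W
n=9: reaches L-position 3 → W
n=10: only reaches 6(W), 4(W), all W → L
n=11: only reaches 7(W), 5(W), all W → L
n=12: only reaches 8(W), 6(W), all W → L
n=13: only reaches 9(W), 7(W), all W → L
n=14: reaches L-position 10 → W
n=15: reaches L-position 11 → W
n=16: reaches L-position 12 → W
n=17: reaches L-position 13 → W
n=18: reaches L-position 12 → W
The starting position 18 is W: Alice should remove 6, leaving 12, handing over an L position.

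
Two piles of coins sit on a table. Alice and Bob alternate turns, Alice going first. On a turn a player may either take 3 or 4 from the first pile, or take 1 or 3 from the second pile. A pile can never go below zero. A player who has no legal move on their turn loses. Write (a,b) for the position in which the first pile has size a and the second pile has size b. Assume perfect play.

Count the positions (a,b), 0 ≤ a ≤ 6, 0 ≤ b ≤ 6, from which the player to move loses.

21

Build the W/L table. Terminal = L. A non-terminal position is W if it has a move to some L; otherwise it is L.
Every move lowers a or b (never raises either), so fill the grid row by row in increasing a, and left to right within a row: each cell's successors are then already labelled.
      b=0  b=1  b=2  b=3  b=4  b=5  b=6
a=0:    L    W    L    W    L    W    L
a=1:    L    W    L    W    L    W    L
a=2:    L    W    L    W    L    W    L
a=3:    W    L    W    L    W    L    W
a=4:    W    L    W    L    W    L    W
a=5:    W    L    W    L    W    L    W
a=6:    W    W    W    W    W    W    W
Cells with no legal move (terminal, hence L): (0,0), (1,0), (2,0).
The remaining L cells, each justified by listing all of its moves:
(0,2): →(0,1)(W) only, which is W, so L
(0,4): →(0,3)(W), (0,1)(W) — all W, so L
(0,6): →(0,5)(W), (0,3)(W) — all W, so L
(1,2): →(1,1)(W) only, which is W, so L
(1,4): →(1,3)(W), (1,1)(W) — all W, so L
(1,6): →(1,5)(W), (1,3)(W) — all W, so L
(2,2): →(2,1)(W) only, which is W, so L
(2,4): →(2,3)(W), (2,1)(W) — all W, so L
(2,6): →(2,5)(W), (2,3)(W) — all W, so L
(3,1): →(0,1)(W), (3,0)(W) — all W, so L
(3,3): →(0,3)(W), (3,2)(W), (3,0)(W) — all W, so L
(3,5): →(0,5)(W), (3,4)(W), (3,2)(W) — all W, so L
(4,1): →(1,1)(W), (0,1)(W), (4,0)(W) — all W, so L
(4,3): →(1,3)(W), (0,3)(W), (4,2)(W), (4,0)(W) — all W, so L
(4,5): →(1,5)(W), (0,5)(W), (4,4)(W), (4,2)(W) — all W, so L
(5,1): →(2,1)(W), (1,1)(W), (5,0)(W) — all W, so L
(5,3): →(2,3)(W), (1,3)(W), (5,2)(W), (5,0)(W) — all W, so L
(5,5): →(2,5)(W), (1,5)(W), (5,4)(W), (5,2)(W) — all W, so L
Every other cell has at least one move into one of the L cells above, so it is W.
L cells per row: a=0: 4, a=1: 4, a=2: 4, a=3: 3, a=4: 3, a=5: 3, a=6: 0; total 21.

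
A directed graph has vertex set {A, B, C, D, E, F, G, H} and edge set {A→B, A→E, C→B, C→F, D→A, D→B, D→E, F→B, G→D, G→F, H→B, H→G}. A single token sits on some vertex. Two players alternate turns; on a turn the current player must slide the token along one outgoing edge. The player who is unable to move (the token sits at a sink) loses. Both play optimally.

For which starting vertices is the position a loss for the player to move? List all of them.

B, E, G

Build the W/L table. Terminal = L. A non-terminal position is W if it has a move to some L; otherwise it is L.
Every edge goes from a vertex to one that appears earlier in the order B, E, A, D, F, G, C, H, so processing vertices in that order labels each vertex after all of its successors.
B: no outgoing edge → L
E: no outgoing edge → L
A: →E(L), so W
D: →E(L), so W
F: →B(L), so W
G: →F(W), D(W) — all W, so L
C: →B(L), so W
H: →G(L), so W
The losing starting vertices are exactly the entries labelled L in this table (3 of them).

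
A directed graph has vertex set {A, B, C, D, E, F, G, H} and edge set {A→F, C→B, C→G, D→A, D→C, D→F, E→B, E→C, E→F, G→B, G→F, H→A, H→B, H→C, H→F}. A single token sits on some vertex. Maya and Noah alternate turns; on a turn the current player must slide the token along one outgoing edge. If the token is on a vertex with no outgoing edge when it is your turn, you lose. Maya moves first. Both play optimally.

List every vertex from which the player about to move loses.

B, F

Build the W/L table. Terminal = L. A non-terminal position is W if it has a move to some L; otherwise it is L.
Every edge goes from a vertex to one that appears earlier in the order F, B, A, G, C, H, D, E, so processing vertices in that order labels each vertex after all of its successors.
F: no outgoing edge → L
B: no outgoing edge → L
A: reaches L-position F → W
G: reaches L-position B → W
C: reaches L-position B → W
H: reaches L-position B → W
D: reaches L-position F → W
E: reaches L-position B → W
The losing starting vertices are exactly the entries labelled L in this table (2 of them).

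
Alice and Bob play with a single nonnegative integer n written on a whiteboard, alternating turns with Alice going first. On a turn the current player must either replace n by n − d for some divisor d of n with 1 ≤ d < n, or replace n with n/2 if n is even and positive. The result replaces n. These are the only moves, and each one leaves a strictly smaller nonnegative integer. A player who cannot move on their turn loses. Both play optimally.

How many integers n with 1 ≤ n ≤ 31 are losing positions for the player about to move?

16

Compute win/loss labels from the base case upward. A position with no move is L. Any other position is W if it can reach an L in one move, else L.
n=0: no move → L
n=1: no move → L
n=2: reaches L-position 1 → W
n=3: only reaches 2(W), which is W → L
n=4: reaches L-position 3 → W
n=5: only reaches 4(W), which is W → L
n=6: reaches L-position 3 → W
n=7: only reaches 6(W), which is W → L
n=8: reaches L-position 7 → W
n=9: only reaches 6(W), 8(W), all W → L
n=10: reaches L-position 5 → W
n=11: only reaches 10(W), which is W → L
n=12: reaches L-position 9 → W
n=13: only reaches 12(W), which is W → L
n=14: reaches L-position 7 → W
n=15: only reaches 10(W), 12(W), 14(W), all W → L
n=16: reaches L-position 15 → W
n=17: only reaches 16(W), which is W → L
n=18: reaches L-position 9 → W
n=19: only reaches 18(W), which is W → L
n=20: reaches L-position 15 → W
n=21: only reaches 14(W), 18(W), 20(W), all W → L
n=22: reaches L-position 11 → W
n=23: only reaches 22(W), which is W → L
n=24: reaches L-position 21 → W
n=25: only reaches 20(W), 24(W), all W → L
n=26: reaches L-position 13 → W
n=27: only reaches 18(W), 24(W), 26(W), all W → L
n=28: reaches L-position 21 → W
n=29: only reaches 28(W), which is W → L
n=30: reaches L-position 15 → W
n=31: only reaches 30(W), which is W → L
L entries with 1 ≤ n ≤ 31 (n=0 is outside the asked range and is not counted): n = 1, 3, 5, 7, 9, 11, 13, 15, 17, 19, 21, 23, 25, 27, 29, 31; that makes 16.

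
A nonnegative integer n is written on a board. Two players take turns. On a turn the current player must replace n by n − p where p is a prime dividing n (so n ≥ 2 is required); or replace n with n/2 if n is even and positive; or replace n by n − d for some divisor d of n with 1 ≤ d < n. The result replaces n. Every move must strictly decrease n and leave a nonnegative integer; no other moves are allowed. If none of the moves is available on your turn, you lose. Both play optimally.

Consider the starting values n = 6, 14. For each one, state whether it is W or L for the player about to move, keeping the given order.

6: W, 14: L

Compute win/loss labels from the base case upward. A position with no move is L. Any other position is W if it can reach an L in one move, else L.
n=0: no move → L
n=1: no move → L
n=2: →0(L), so W
n=3: →0(L), so W
n=4: →2(W), 3(W) — all W, so L
n=5: →0(L), so W
n=6: →4(L), so W
n=7: →0(L), so W
n=8: →4(L), so W
n=9: →6(W), 8(W) — all W, so L
n=10: →9(L), so W
n=11: →0(L), so W
n=12: →9(L), so W
n=13: →0(L), so W
n=14: →7(W), 12(W), 13(W) — all W, so L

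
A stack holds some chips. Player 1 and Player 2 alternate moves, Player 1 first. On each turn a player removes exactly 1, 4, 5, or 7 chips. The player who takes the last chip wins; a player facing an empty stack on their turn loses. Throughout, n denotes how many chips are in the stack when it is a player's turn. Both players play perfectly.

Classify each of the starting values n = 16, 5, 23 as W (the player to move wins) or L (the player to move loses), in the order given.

Work bottom-up. With no move the player to move loses. Otherwise the position is W if at least one move leads to an L position for the opponent, and L if every move leads to a W.
n=0: no move → L
n=1: can move to 0, which is L ⇒ W
n=2: the only move is to 1(W), a W ⇒ L
n=3: can move to 2, which is L ⇒ W
n=4: can move to 0, which is L ⇒ W
n=5: can move to 0, which is L ⇒ W
n=6: can move to 2, which is L ⇒ W
n=7: can move to 2, which is L ⇒ W
n=8: moves to 7(W), 4(W), 3(W), 1(W); every one is W ⇒ L
n=9: can move to 8, which is L ⇒ W
n=10: moves to 9(W), 6(W), 5(W), 3(W); every one is W ⇒ L
n=11: can move to 10, which is L ⇒ W
n=12: can move to 8, which is L ⇒ W
n=13: can move to 8, which is L ⇒ W
n=14: can move to 10, which is L ⇒ W
n=15: can move to 10, which is L ⇒ W
n=16: moves to 15(W), 12(W), 11(W), 9(W); every one is W ⇒ L
n=17: can move to 16, which is L ⇒ W
n=18: moves to 17(W), 14(W), 13(W), 11(W); every one is W ⇒ L
n=19: can move to 18, which is L ⇒ W
n=20: can move to 16, which is L ⇒ W
n=21: can move to 16, which is L ⇒ W
n=22: can move to 18, which is L ⇒ W
n=23: can move to 18, which is L ⇒ W

16: L, 5: W, 23: W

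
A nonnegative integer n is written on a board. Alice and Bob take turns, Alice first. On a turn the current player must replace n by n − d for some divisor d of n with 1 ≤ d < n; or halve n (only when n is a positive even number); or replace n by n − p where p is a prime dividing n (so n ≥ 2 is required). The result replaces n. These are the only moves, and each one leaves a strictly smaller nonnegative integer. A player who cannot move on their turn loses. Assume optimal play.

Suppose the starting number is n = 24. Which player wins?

Build the W/L table. Terminal = L. A non-terminal position is W if it has a move to some L; otherwise it is L.
n=0: no move → L
n=1: no move → L
n=2: reaches L-position 0 → W
n=3: reaches L-position 0 → W
n=4: only reaches 2(W), 3(W), all W → L
n=5: reaches L-position 0 → W
n=6: reaches L-position 4 → W
n=7: reaches L-position 0 → W
n=8: reaches L-position 4 → W
n=9: only reaches 6(W), 8(W), all W → L
n=10: reaches L-position 9 → W
n=11: reaches L-position 0 → W
n=12: reaches L-position 9 → W
n=13: reaches L-position 0 → W
n=14: only reaches 7(W), 12(W), 13(W), all W → L
n=15: reaches L-position 14 → W
n=16: reaches L-position 14 → W
n=17: reaches L-position 0 → W
n=18: reaches L-position 9 → W
n=19: reaches L-position 0 → W
n=20: only reaches 10(W), 15(W), 16(W), 18(W), 19(W), all W → L
n=21: reaches L-position 14 → W
n=22: reaches L-position 20 → W
n=23: reaches L-position 0 → W
n=24: reaches L-position 20 → W
The starting position 24 is W: Alice should move to 20, handing over an L position.

Alice wins.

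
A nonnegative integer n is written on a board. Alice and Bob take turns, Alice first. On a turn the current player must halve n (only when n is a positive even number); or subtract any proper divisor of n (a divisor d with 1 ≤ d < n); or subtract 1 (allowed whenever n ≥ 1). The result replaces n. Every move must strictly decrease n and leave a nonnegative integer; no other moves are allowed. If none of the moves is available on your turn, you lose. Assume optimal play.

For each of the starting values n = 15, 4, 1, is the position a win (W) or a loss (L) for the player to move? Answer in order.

15: L, 4: W, 1: W

Work bottom-up. With no move the player to move loses. Otherwise the position is W if at least one move leads to an L position for the opponent, and L if every move leads to a W.
n=0: no move → L
n=1: W (go to 0, an L position)
n=2: L (sole option 1(W) is W)
n=3: W (go to 2, an L position)
n=4: W (go to 2, an L position)
n=5: L (sole option 4(W) is W)
n=6: W (go to 5, an L position)
n=7: L (sole option 6(W) is W)
n=8: W (go to 7, an L position)
n=9: L (options 6(W), 8(W) are all W)
n=10: W (go to 5, an L position)
n=11: L (sole option 10(W) is W)
n=12: W (go to 9, an L position)
n=13: L (sole option 12(W) is W)
n=14: W (go to 7, an L position)
n=15: L (options 10(W), 12(W), 14(W) are all W)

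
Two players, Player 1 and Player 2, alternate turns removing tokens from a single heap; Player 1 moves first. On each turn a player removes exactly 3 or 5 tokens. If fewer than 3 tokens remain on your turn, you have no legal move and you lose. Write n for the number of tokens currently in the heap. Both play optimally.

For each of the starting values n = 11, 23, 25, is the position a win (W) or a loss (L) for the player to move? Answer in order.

Use the standard recursion: the mover loses at a terminal position; elsewhere, the mover wins exactly when some move hands the opponent an L position.
n=0: no move → L
n=1: no move → L
n=2: no move → L
n=3: W (go to 0, an L position)
n=4: W (go to 1, an L position)
n=5: W (go to 2, an L position)
n=6: W (go to 1, an L position)
n=7: W (go to 2, an L position)
n=8: L (options 5(W), 3(W) are all W)
n=9: L (options 6(W), 4(W) are all W)
n=10: L (options 7(W), 5(W) are all W)
n=11: W (go to 8, an L position)
n=12: W (go to 9, an L position)
n=13: W (go to 10, an L position)
n=14: W (go to 9, an L position)
n=15: W (go to 10, an L position)
n=16: L (options 13(W), 11(W) are all W)
n=17: L (options 14(W), 12(W) are all W)
n=18: L (options 15(W), 13(W) are all W)
n=19: W (go to 16, an L position)
n=20: W (go to 17, an L position)
n=21: W (go to 18, an L position)
n=22: W (go to 17, an L position)
n=23: W (go to 18, an L position)
n=24: L (options 21(W), 19(W) are all W)
n=25: L (options 22(W), 20(W) are all W)

11: W, 23: W, 25: L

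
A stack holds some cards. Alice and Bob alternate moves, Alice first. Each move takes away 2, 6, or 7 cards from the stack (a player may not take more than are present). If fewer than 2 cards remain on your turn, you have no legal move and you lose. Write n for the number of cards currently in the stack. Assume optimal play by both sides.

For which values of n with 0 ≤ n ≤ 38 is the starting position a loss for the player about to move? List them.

Classify positions by backward induction: terminal positions (no move available) are L. From any other position, the mover wins iff some move reaches an L.
n=0: no move → L
n=1: no move → L
n=2: can move to 0, which is L ⇒ W
n=3: can move to 1, which is L ⇒ W
n=4: the only move is to 2(W), a W ⇒ L
n=5: the only move is to 3(W), a W ⇒ L
n=6: can move to 4, which is L ⇒ W
n=7: can move to 5, which is L ⇒ W
n=8: can move to 1, which is L ⇒ W
n=9: moves to 7(W), 3(W), 2(W); every one is W ⇒ L
n=10: can move to 4, which is L ⇒ W
n=11: can move to 9, which is L ⇒ W
n=12: can move to 5, which is L ⇒ W
n=13: moves to 11(W), 7(W), 6(W); every one is W ⇒ L
n=14: moves to 12(W), 8(W), 7(W); every one is W ⇒ L
n=15: can move to 13, which is L ⇒ W
n=16: can move to 14, which is L ⇒ W
n=17: moves to 15(W), 11(W), 10(W); every one is W ⇒ L
n=18: moves to 16(W), 12(W), 11(W); every one is W ⇒ L
n=19: can move to 17, which is L ⇒ W
n=20: can move to 18, which is L ⇒ W
n=21: can move to 14, which is L ⇒ W
n=22: moves to 20(W), 16(W), 15(W); every one is W ⇒ L
n=23: can move to 17, which is L ⇒ W
n=24: can move to 22, which is L ⇒ W
n=25: can move to 18, which is L ⇒ W
n=26: moves to 24(W), 20(W), 19(W); every one is W ⇒ L
n=27: moves to 25(W), 21(W), 20(W); every one is W ⇒ L
n=28: can move to 26, which is L ⇒ W
n=29: can move to 27, which is L ⇒ W
n=30: moves to 28(W), 24(W), 23(W); every one is W ⇒ L
n=31: moves to 29(W), 25(W), 24(W); every one is W ⇒ L
n=32: can move to 30, which is L ⇒ W
n=33: can move to 31, which is L ⇒ W
n=34: can move to 27, which is L ⇒ W
n=35: moves to 33(W), 29(W), 28(W); every one is W ⇒ L
n=36: can move to 30, which is L ⇒ W
n=37: can move to 35, which is L ⇒ W
n=38: can move to 31, which is L ⇒ W
The losing starting values of n are exactly the entries labelled L in this table (15 of them).

0, 1, 4, 5, 9, 13, 14, 17, 18, 22, 26, 27, 30, 31, 35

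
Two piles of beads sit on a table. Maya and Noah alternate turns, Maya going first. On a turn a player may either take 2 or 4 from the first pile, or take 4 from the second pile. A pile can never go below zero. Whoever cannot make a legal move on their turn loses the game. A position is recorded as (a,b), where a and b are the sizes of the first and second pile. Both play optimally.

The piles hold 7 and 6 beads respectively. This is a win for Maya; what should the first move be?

Move to (3,6).

Build the W/L table. Terminal = L. A non-terminal position is W if it has a move to some L; otherwise it is L.
No move ever increases a pile, so every position that can arise here has a ≤ 7 and b ≤ 6; it is enough to label the cells with 0 ≤ a ≤ 7 and 0 ≤ b ≤ 6.
Every move lowers a or b (never raises either), so fill the grid row by row in increasing a, and left to right within a row: each cell's successors are then already labelled.
      b=0  b=1  b=2  b=3  b=4  b=5  b=6
a=0:    L    L    L    L    W    W    W
a=1:    L    L    L    L    W    W    W
a=2:    W    W    W    W    L    L    L
a=3:    W    W    W    W    L    L    L
a=4:    W    W    W    W    W    W    W
a=5:    W    W    W    W    W    W    W
a=6:    L    L    L    L    W    W    W
a=7:    L    L    L    L    W    W    W
Cells with no legal move (terminal, hence L): (0,0), (0,1), (0,2), (0,3), (1,0), (1,1), (1,2), (1,3).
The remaining L cells, each justified by listing all of its moves:
(2,4): only reaches (0,4)(W), (2,0)(W), all W → L
(2,5): only reaches (0,5)(W), (2,1)(W), all W → L
(2,6): only reaches (0,6)(W), (2,2)(W), all W → L
(3,4): only reaches (1,4)(W), (3,0)(W), all W → L
(3,5): only reaches (1,5)(W), (3,1)(W), all W → L
(3,6): only reaches (1,6)(W), (3,2)(W), all W → L
(6,0): only reaches (4,0)(W), (2,0)(W), all W → L
(6,1): only reaches (4,1)(W), (2,1)(W), all W → L
(6,2): only reaches (4,2)(W), (2,2)(W), all W → L
(6,3): only reaches (4,3)(W), (2,3)(W), all W → L
(7,0): only reaches (5,0)(W), (3,0)(W), all W → L
(7,1): only reaches (5,1)(W), (3,1)(W), all W → L
(7,2): only reaches (5,2)(W), (3,2)(W), all W → L
(7,3): only reaches (5,3)(W), (3,3)(W), all W → L
Every other cell has at least one move into one of the L cells above, so it is W.
From (7,6), the L positions reachable in one move are: (3,6), (7,2). Any move reaching one of these is winning.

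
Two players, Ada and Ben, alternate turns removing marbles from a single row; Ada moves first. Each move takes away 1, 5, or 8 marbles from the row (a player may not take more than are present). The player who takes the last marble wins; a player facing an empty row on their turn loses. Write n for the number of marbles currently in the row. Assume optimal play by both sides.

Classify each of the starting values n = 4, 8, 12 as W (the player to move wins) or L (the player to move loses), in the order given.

Compute win/loss labels from the base case upward. A position with no move is L. Any other position is W if it can reach an L in one move, else L.
n=0: no move → L
n=1: reaches L-position 0 → W
n=2: only reaches 1(W), which is W → L
n=3: reaches L-position 2 → W
n=4: only reaches 3(W), which is W → L
n=5: reaches L-position 4 → W
n=6: only reaches 5(W), 1(W), all W → L
n=7: reaches L-position 6 → W
n=8: reaches L-position 0 → W
n=9: reaches L-position 4 → W
n=10: reaches L-position 2 → W
n=11: reaches L-position 6 → W
n=12: reaches L-position 4 → W

4: L, 8: W, 12: W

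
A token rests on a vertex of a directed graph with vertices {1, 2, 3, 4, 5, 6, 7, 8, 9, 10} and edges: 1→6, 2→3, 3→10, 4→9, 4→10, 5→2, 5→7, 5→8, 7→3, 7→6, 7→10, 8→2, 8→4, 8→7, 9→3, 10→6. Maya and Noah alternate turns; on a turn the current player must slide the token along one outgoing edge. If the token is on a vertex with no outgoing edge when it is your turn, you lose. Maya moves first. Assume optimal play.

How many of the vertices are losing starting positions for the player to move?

4

Compute win/loss labels from the base case upward. A position with no move is L. Any other position is W if it can reach an L in one move, else L.
Every edge goes from a vertex to one that appears earlier in the order 6, 10, 3, 2, 9, 7, 4, 8, 5, 1, so processing vertices in that order labels each vertex after all of its successors.
6: no outgoing edge → L
10: can move to 6, which is L ⇒ W
3: the only move is to 10(W), a W ⇒ L
2: can move to 3, which is L ⇒ W
9: can move to 3, which is L ⇒ W
7: can move to 3, which is L ⇒ W
4: moves to 9(W), 10(W); every one is W ⇒ L
8: can move to 4, which is L ⇒ W
5: moves to 8(W), 7(W), 2(W); every one is W ⇒ L
1: can move to 6, which is L ⇒ W
The L vertices are 3, 4, 5, 6; that is 4 in all.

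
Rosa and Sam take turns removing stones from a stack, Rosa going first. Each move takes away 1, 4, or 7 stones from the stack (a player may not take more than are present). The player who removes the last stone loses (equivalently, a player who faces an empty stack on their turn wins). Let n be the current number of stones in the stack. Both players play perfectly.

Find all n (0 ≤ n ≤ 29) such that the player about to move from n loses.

1, 3, 6, 9, 11, 14, 17, 19, 22, 25, 27

Build the W/L table. Terminal = W. A non-terminal position is W if it has a move to some L; otherwise it is L.
n=0: no move; the opponent has just taken the last stone and therefore loses → W
n=1: L (sole option 0(W) is W)
n=2: W (go to 1, an L position)
n=3: L (sole option 2(W) is W)
n=4: W (go to 3, an L position)
n=5: W (go to 1, an L position)
n=6: L (options 5(W), 2(W) are all W)
n=7: W (go to 6, an L position)
n=8: W (go to 1, an L position)
n=9: L (options 8(W), 5(W), 2(W) are all W)
n=10: W (go to 9, an L position)
n=11: L (options 10(W), 7(W), 4(W) are all W)
n=12: W (go to 11, an L position)
n=13: W (go to 9, an L position)
n=14: L (options 13(W), 10(W), 7(W) are all W)
n=15: W (go to 14, an L position)
n=16: W (go to 9, an L position)
n=17: L (options 16(W), 13(W), 10(W) are all W)
n=18: W (go to 17, an L position)
n=19: L (options 18(W), 15(W), 12(W) are all W)
n=20: W (go to 19, an L position)
n=21: W (go to 17, an L position)
n=22: L (options 21(W), 18(W), 15(W) are all W)
n=23: W (go to 22, an L position)
n=24: W (go to 17, an L position)
n=25: L (options 24(W), 21(W), 18(W) are all W)
n=26: W (go to 25, an L position)
n=27: L (options 26(W), 23(W), 20(W) are all W)
n=28: W (go to 27, an L position)
n=29: W (go to 25, an L position)
The losing starting values of n are exactly the entries labelled L in this table (11 of them).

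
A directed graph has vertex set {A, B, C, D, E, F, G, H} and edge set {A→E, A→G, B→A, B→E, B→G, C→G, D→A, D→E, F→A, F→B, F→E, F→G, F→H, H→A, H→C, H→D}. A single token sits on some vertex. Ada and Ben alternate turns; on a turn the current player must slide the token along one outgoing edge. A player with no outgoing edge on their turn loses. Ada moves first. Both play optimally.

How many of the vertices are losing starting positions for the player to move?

Compute win/loss labels from the base case upward. A position with no move is L. Any other position is W if it can reach an L in one move, else L.
Every edge goes from a vertex to one that appears earlier in the order G, E, A, B, C, D, H, F, so processing vertices in that order labels each vertex after all of its successors.
G: no outgoing edge → L
E: no outgoing edge → L
A: →E(L), so W
B: →E(L), so W
C: →G(L), so W
D: →E(L), so W
H: →D(W), C(W), A(W) — all W, so L
F: →H(L), so W
The L vertices are E, G, H; that is 3 in all.

3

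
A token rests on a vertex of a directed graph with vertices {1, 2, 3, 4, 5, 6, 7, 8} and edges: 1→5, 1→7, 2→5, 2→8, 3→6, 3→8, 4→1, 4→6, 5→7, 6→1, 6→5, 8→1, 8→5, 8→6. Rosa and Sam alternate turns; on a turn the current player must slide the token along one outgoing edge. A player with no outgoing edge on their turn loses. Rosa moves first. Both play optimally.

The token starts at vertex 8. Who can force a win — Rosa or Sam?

Label each position W (a win for the player to move) or L (a loss). A position with no legal move is L; any other position is W exactly when some move reaches an L, and L when every move reaches a W.
Every edge goes from a vertex to one that appears earlier in the order 7, 5, 1, 6, 8, 4, 2, 3, so processing vertices in that order labels each vertex after all of its successors.
7: no outgoing edge → L
5: W (go to 7, an L position)
1: W (go to 7, an L position)
6: L (options 1(W), 5(W) are all W)
8: W (go to 6, an L position)
4: W (go to 6, an L position)
2: L (options 8(W), 5(W) are all W)
3: W (go to 6, an L position)
From 8 Rosa can move to 6, reaching an L position.

Rosa wins.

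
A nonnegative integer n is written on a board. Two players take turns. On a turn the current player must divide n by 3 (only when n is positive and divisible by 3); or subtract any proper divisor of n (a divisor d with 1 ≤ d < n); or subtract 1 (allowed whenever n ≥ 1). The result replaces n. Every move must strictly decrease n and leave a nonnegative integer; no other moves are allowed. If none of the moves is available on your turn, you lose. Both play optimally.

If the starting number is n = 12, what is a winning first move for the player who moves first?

Move to 9.

Label each position W (a win for the player to move) or L (a loss). A position with no legal move is L; any other position is W exactly when some move reaches an L, and L when every move reaches a W.
n=0: no move → L
n=1: W (go to 0, an L position)
n=2: L (sole option 1(W) is W)
n=3: W (go to 2, an L position)
n=4: W (go to 2, an L position)
n=5: L (sole option 4(W) is W)
n=6: W (go to 2, an L position)
n=7: L (sole option 6(W) is W)
n=8: W (go to 7, an L position)
n=9: L (options 3(W), 6(W), 8(W) are all W)
n=10: W (go to 5, an L position)
n=11: L (sole option 10(W) is W)
n=12: W (go to 9, an L position)
From 12, the L positions reachable in one move are: 9, 11. Any move reaching one of these is winning.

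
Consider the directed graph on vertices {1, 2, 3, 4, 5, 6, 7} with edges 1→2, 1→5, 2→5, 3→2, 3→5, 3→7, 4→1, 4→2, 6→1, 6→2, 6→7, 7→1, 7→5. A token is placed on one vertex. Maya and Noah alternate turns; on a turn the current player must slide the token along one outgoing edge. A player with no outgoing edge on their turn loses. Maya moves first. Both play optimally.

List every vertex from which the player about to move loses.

Build the W/L table. Terminal = L. A non-terminal position is W if it has a move to some L; otherwise it is L.
Every edge goes from a vertex to one that appears earlier in the order 5, 2, 1, 7, 4, 6, 3, so processing vertices in that order labels each vertex after all of its successors.
5: no outgoing edge → L
2: can move to 5, which is L ⇒ W
1: can move to 5, which is L ⇒ W
7: can move to 5, which is L ⇒ W
4: moves to 1(W), 2(W); every one is W ⇒ L
6: moves to 7(W), 1(W), 2(W); every one is W ⇒ L
3: can move to 5, which is L ⇒ W
The losing starting vertices are exactly the entries labelled L in this table (3 of them).

4, 5, 6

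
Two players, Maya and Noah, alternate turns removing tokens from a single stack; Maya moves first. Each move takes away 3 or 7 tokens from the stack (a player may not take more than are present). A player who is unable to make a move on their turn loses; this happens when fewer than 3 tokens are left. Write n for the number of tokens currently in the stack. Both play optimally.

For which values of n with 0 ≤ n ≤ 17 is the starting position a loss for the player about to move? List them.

Build the W/L table. Terminal = L. A non-terminal position is W if it has a move to some L; otherwise it is L.
n=0: no move → L
n=1: no move → L
n=2: no move → L
n=3: can move to 0, which is L ⇒ W
n=4: can move to 1, which is L ⇒ W
n=5: can move to 2, which is L ⇒ W
n=6: the only move is to 3(W), a W ⇒ L
n=7: can move to 0, which is L ⇒ W
n=8: can move to 1, which is L ⇒ W
n=9: can move to 6, which is L ⇒ W
n=10: moves to 7(W), 3(W); every one is W ⇒ L
n=11: moves to 8(W), 4(W); every one is W ⇒ L
n=12: moves to 9(W), 5(W); every one is W ⇒ L
n=13: can move to 10, which is L ⇒ W
n=14: can move to 11, which is L ⇒ W
n=15: can move to 12, which is L ⇒ W
n=16: moves to 13(W), 9(W); every one is W ⇒ L
n=17: can move to 10, which is L ⇒ W
Reading off the rows marked L gives the requested list; there are 8 such values of n.

0, 1, 2, 6, 10, 11, 12, 16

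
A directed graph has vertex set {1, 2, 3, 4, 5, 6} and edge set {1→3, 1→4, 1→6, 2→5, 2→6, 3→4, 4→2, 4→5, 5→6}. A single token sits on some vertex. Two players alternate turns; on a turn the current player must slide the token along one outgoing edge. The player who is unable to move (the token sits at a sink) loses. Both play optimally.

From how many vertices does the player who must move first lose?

Classify positions by backward induction: terminal positions (no move available) are L. From any other position, the mover wins iff some move reaches an L.
Every edge goes from a vertex to one that appears earlier in the order 6, 5, 2, 4, 3, 1, so processing vertices in that order labels each vertex after all of its successors.
6: no outgoing edge → L
5: W (go to 6, an L position)
2: W (go to 6, an L position)
4: L (options 2(W), 5(W) are all W)
3: W (go to 4, an L position)
1: W (go to 4, an L position)
The L vertices are 4, 6; that is 2 in all.

2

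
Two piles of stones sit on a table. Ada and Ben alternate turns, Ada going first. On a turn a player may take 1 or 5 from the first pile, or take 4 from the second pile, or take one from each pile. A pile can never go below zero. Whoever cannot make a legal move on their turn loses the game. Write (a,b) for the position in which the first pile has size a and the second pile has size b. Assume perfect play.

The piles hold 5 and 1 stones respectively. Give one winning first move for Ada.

Move to (4,1).

Compute win/loss labels from the base case upward. A position with no move is L. Any other position is W if it can reach an L in one move, else L.
No move ever increases a pile, so every position that can arise here has a ≤ 5 and b ≤ 1; it is enough to label the cells with 0 ≤ a ≤ 5 and 0 ≤ b ≤ 1.
Every move lowers a or b (never raises either), so fill the grid row by row in increasing a, and left to right within a row: each cell's successors are then already labelled.
      b=0  b=1
a=0:    L    L
a=1:    W    W
a=2:    L    L
a=3:    W    W
a=4:    L    L
a=5:    W    W
Cells with no legal move (terminal, hence L): (0,0), (0,1).
The remaining L cells, each justified by listing all of its moves:
(2,0): the only move is to (1,0)(W), a W ⇒ L
(2,1): moves to (1,1)(W), (1,0)(W); every one is W ⇒ L
(4,0): the only move is to (3,0)(W), a W ⇒ L
(4,1): moves to (3,1)(W), (3,0)(W); every one is W ⇒ L
Every other cell has at least one move into one of the L cells above, so it is W.
From (5,1), the L positions reachable in one move are: (4,1), (0,1), (4,0). Any move reaching one of these is winning.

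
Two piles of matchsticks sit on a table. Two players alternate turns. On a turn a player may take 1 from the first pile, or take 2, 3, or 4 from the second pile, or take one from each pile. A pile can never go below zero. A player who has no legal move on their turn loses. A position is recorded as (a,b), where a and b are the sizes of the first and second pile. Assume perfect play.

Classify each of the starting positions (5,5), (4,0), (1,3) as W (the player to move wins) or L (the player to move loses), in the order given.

Work bottom-up. With no move the player to move loses. Otherwise the position is W if at least one move leads to an L position for the opponent, and L if every move leads to a W.
No move ever increases a pile, so every position that can arise here has a ≤ 5 and b ≤ 5; it is enough to label the cells with 0 ≤ a ≤ 5 and 0 ≤ b ≤ 5.
Every move lowers a or b (never raises either), so fill the grid row by row in increasing a, and left to right within a row: each cell's successors are then already labelled.
      b=0  b=1  b=2  b=3  b=4  b=5
a=0:    L    L    W    W    W    W
a=1:    W    W    W    L    L    W
a=2:    L    L    W    W    W    W
a=3:    W    W    W    L    L    W
a=4:    L    L    W    W    W    W
a=5:    W    W    W    L    L    W
Cells with no legal move (terminal, hence L): (0,0), (0,1).
The remaining L cells, each justified by listing all of its moves:
(1,3): →(0,3)(W), (1,1)(W), (1,0)(W), (0,2)(W) — all W, so L
(1,4): →(0,4)(W), (1,2)(W), (1,1)(W), (1,0)(W), (0,3)(W) — all W, so L
(2,0): →(1,0)(W) only, which is W, so L
(2,1): →(1,1)(W), (1,0)(W) — all W, so L
(3,3): →(2,3)(W), (3,1)(W), (3,0)(W), (2,2)(W) — all W, so L
(3,4): →(2,4)(W), (3,2)(W), (3,1)(W), (3,0)(W), (2,3)(W) — all W, so L
(4,0): →(3,0)(W) only, which is W, so L
(4,1): →(3,1)(W), (3,0)(W) — all W, so L
(5,3): →(4,3)(W), (5,1)(W), (5,0)(W), (4,2)(W) — all W, so L
(5,4): →(4,4)(W), (5,2)(W), (5,1)(W), (5,0)(W), (4,3)(W) — all W, so L
Every other cell has at least one move into one of the L cells above, so it is W.
(5,5): the move to (5,3) reaches an L cell, so W
(4,0): one of the L cells justified above, so L
(1,3): one of the L cells justified above, so L

(5,5): W, (4,0): L, (1,3): L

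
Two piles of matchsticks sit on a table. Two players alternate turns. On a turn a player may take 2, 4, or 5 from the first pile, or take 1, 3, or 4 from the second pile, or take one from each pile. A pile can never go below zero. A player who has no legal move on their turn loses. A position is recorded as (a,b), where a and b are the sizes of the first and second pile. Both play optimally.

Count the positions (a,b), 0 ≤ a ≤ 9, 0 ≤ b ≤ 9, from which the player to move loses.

Compute win/loss labels from the base case upward. A position with no move is L. Any other position is W if it can reach an L in one move, else L.
Every move lowers a or b (never raises either), so fill the grid row by row in increasing a, and left to right within a row: each cell's successors are then already labelled.
      b=0  b=1  b=2  b=3  b=4  b=5  b=6  b=7  b=8  b=9
a=0:    L    W    L    W    W    W    W    L    W    L
a=1:    L    W    L    W    W    W    W    L    W    L
a=2:    W    W    W    W    L    W    L    W    W    W
a=3:    W    L    W    L    W    W    W    W    L    W
a=4:    W    L    W    L    W    W    W    W    L    W
a=5:    W    W    W    W    W    L    W    W    W    W
a=6:    W    W    W    W    W    L    W    W    W    W
a=7:    L    W    L    W    W    W    W    L    W    L
a=8:    L    W    L    W    W    W    W    L    W    L
a=9:    W    W    W    W    L    W    L    W    W    W
Cells with no legal move (terminal, hence L): (0,0), (1,0).
The remaining L cells, each justified by listing all of its moves:
(0,2): L (sole option (0,1)(W) is W)
(0,7): L (options (0,6)(W), (0,4)(W), (0,3)(W) are all W)
(0,9): L (options (0,8)(W), (0,6)(W), (0,5)(W) are all W)
(1,2): L (options (1,1)(W), (0,1)(W) are all W)
(1,7): L (options (1,6)(W), (1,4)(W), (1,3)(W), (0,6)(W) are all W)
(1,9): L (options (1,8)(W), (1,6)(W), (1,5)(W), (0,8)(W) are all W)
(2,4): L (options (0,4)(W), (2,3)(W), (2,1)(W), (2,0)(W), (1,3)(W) are all W)
(2,6): L (options (0,6)(W), (2,5)(W), (2,3)(W), (2,2)(W), (1,5)(W) are all W)
(3,1): L (options (1,1)(W), (3,0)(W), (2,0)(W) are all W)
(3,3): L (options (1,3)(W), (3,2)(W), (3,0)(W), (2,2)(W) are all W)
(3,8): L (options (1,8)(W), (3,7)(W), (3,5)(W), (3,4)(W), (2,7)(W) are all W)
(4,1): L (options (2,1)(W), (0,1)(W), (4,0)(W), (3,0)(W) are all W)
(4,3): L (options (2,3)(W), (0,3)(W), (4,2)(W), (4,0)(W), (3,2)(W) are all W)
(4,8): L (options (2,8)(W), (0,8)(W), (4,7)(W), (4,5)(W), (4,4)(W), (3,7)(W) are all W)
(5,5): L (options (3,5)(W), (1,5)(W), (0,5)(W), (5,4)(W), (5,2)(W), (5,1)(W), (4,4)(W) are all W)
(6,5): L (options (4,5)(W), (2,5)(W), (1,5)(W), (6,4)(W), (6,2)(W), (6,1)(W), (5,4)(W) are all W)
(7,0): L (options (5,0)(W), (3,0)(W), (2,0)(W) are all W)
(7,2): L (options (5,2)(W), (3,2)(W), (2,2)(W), (7,1)(W), (6,1)(W) are all W)
(7,7): L (options (5,7)(W), (3,7)(W), (2,7)(W), (7,6)(W), (7,4)(W), (7,3)(W), (6,6)(W) are all W)
(7,9): L (options (5,9)(W), (3,9)(W), (2,9)(W), (7,8)(W), (7,6)(W), (7,5)(W), (6,8)(W) are all W)
(8,0): L (options (6,0)(W), (4,0)(W), (3,0)(W) are all W)
(8,2): L (options (6,2)(W), (4,2)(W), (3,2)(W), (8,1)(W), (7,1)(W) are all W)
(8,7): L (options (6,7)(W), (4,7)(W), (3,7)(W), (8,6)(W), (8,4)(W), (8,3)(W), (7,6)(W) are all W)
(8,9): L (options (6,9)(W), (4,9)(W), (3,9)(W), (8,8)(W), (8,6)(W), (8,5)(W), (7,8)(W) are all W)
(9,4): L (options (7,4)(W), (5,4)(W), (4,4)(W), (9,3)(W), (9,1)(W), (9,0)(W), (8,3)(W) are all W)
(9,6): L (options (7,6)(W), (5,6)(W), (4,6)(W), (9,5)(W), (9,3)(W), (9,2)(W), (8,5)(W) are all W)
Every other cell has at least one move into one of the L cells above, so it is W.
L cells per row: a=0: 4, a=1: 4, a=2: 2, a=3: 3, a=4: 3, a=5: 1, a=6: 1, a=7: 4, a=8: 4, a=9: 2; total 28.

28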